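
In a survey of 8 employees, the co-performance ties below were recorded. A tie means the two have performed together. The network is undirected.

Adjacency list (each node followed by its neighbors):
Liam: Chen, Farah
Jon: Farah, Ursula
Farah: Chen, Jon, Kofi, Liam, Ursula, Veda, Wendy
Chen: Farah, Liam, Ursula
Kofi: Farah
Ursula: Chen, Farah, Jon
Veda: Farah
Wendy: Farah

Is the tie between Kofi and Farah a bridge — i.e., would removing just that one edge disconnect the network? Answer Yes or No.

Without the Kofi–Farah edge there is no alternate route between Kofi and Farah, so the network disconnects. It is a bridge.

Yes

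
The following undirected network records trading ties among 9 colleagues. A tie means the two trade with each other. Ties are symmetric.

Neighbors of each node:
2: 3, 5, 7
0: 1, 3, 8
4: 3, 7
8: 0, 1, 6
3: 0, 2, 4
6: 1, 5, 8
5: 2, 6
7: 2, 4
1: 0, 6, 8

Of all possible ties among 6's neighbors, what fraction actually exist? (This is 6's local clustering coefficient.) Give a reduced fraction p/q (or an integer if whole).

6's neighbors: 1, 5, and 8 (k = 3).
Possible neighbor pairs: C(3,2) = 3. Edges among them: 1–8 → e = 1.
Clustering(6) = 1/3.

1/3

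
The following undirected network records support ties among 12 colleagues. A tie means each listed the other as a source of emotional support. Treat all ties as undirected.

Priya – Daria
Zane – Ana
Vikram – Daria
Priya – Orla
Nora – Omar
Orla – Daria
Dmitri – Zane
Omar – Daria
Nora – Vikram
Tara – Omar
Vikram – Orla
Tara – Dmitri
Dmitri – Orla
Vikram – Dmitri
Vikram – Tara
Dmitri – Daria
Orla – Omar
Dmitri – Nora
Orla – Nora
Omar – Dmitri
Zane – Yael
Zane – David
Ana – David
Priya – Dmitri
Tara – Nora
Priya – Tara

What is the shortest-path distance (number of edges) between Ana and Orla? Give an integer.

3

One shortest route is Ana – Zane – Dmitri – Orla, which uses 3 edges, and at distance 2 from Ana we only reach {Dmitri, Yael}, which does not include Orla. So d(Ana,Orla) = 3.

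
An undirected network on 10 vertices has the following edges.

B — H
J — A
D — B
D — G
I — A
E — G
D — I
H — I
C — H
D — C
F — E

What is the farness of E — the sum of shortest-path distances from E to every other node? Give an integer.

Distances from E: A:4, B:3, C:3, D:2, F:1, G:1, H:4, I:3, J:5.
Sum = 4 + 3 + 3 + 2 + 1 + 1 + 4 + 3 + 5 = 26.

26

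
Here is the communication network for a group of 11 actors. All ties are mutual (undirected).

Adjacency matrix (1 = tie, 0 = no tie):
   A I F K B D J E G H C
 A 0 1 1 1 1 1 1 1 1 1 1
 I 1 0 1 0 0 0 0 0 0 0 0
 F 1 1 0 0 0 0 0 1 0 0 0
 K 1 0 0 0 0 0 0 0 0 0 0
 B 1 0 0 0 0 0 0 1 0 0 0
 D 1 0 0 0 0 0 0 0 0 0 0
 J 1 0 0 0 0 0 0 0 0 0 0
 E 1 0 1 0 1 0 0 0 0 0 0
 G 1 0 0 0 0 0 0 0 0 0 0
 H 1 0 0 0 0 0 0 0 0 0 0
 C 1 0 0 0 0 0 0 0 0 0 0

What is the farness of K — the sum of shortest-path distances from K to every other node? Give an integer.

Distances from K: A:1, B:2, C:2, D:2, E:2, F:2, G:2, H:2, I:2, J:2.
Sum = 1 + 2 + 2 + 2 + 2 + 2 + 2 + 2 + 2 + 2 = 19.

19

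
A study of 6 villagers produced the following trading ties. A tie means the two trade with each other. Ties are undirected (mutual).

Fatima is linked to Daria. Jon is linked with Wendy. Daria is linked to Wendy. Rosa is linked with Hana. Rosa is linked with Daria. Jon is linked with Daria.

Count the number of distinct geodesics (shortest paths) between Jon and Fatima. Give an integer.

The shortest distance is 2, and the only length-2 path is Jon–Daria–Fatima. So there is exactly 1 shortest path.

1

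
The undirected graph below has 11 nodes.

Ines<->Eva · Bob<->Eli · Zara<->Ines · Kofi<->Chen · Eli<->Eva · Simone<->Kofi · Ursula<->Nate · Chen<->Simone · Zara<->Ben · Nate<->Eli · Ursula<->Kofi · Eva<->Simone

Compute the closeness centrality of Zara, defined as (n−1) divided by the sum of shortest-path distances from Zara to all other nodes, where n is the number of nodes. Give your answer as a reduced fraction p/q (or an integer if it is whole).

10/31

Distances from Zara: Ben:1, Bob:4, Chen:4, Eli:3, Eva:2, Ines:1, Kofi:4, Nate:4, Simone:3, Ursula:5. Sum = 31.
n = 11, so closeness = 10/31.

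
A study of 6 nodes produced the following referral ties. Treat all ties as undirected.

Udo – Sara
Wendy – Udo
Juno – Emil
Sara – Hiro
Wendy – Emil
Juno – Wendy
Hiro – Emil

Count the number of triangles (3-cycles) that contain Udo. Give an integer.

0

Udo's neighbors are Sara and Wendy, but none of them are tied to each other, so no triangle contains Udo.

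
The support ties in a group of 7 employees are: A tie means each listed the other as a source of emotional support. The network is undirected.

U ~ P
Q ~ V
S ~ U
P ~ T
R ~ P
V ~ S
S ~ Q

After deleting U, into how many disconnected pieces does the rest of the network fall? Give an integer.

2

Without U, the remaining ties split the others into: {Q, S, V}; {P, R, T}.
That's 2 separate components.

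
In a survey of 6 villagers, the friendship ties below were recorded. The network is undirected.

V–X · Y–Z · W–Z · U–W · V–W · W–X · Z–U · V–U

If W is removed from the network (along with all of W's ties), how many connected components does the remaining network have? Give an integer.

1

W's neighbors (U, V, X, and Z) remain reachable from one another through other ties, so the rest of the network stays in one piece.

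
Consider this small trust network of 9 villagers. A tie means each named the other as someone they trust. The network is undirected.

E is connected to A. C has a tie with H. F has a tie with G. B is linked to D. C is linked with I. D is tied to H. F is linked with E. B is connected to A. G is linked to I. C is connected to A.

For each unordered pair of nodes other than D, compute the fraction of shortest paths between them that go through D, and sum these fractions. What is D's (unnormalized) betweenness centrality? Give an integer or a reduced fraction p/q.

Pairs whose geodesics pass through D — B–H: 1.
All other pairs contribute 0.
Summing the contributions gives betweenness(D) = 1.

1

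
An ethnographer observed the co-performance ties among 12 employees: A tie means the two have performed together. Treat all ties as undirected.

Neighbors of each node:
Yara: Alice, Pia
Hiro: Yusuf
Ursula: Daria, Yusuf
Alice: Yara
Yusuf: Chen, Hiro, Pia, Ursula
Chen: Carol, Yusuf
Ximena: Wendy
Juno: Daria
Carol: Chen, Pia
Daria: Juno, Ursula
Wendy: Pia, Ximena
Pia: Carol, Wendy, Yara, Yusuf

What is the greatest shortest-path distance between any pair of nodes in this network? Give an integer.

6

Eccentricity of each node (its greatest distance to any other): Alice:6, Carol:5, Chen:4, Daria:5, Hiro:4, Juno:6, Pia:4, Ursula:4, Wendy:5, Ximena:6, Yara:5, Yusuf:3.
The maximum eccentricity is 6, realized for instance by the pair Alice–Juno via Alice – Yara – Pia – Yusuf – Ursula – Daria – Juno. So the diameter is 6.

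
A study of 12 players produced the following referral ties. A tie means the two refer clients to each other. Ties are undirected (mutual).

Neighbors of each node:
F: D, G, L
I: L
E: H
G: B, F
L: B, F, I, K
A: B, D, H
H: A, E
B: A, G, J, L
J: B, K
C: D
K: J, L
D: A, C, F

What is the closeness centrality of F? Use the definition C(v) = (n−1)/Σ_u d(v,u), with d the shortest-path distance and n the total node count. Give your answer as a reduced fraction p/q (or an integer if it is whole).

11/23

Distances from F: A:2, B:2, C:2, D:1, E:4, G:1, H:3, I:2, J:3, K:2, L:1. Sum = 23.
n = 12, so closeness = 11/23.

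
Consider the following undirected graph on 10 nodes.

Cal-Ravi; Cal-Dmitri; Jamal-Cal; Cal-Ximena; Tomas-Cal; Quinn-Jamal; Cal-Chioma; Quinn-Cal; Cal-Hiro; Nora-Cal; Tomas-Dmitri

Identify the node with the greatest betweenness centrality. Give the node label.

Unnormalized betweenness of each node: Cal:34, Chioma:0, Dmitri:0, Hiro:0, Jamal:0, Nora:0, Quinn:0, Ravi:0, Tomas:0, Ximena:0.
Cal has the largest value, 34, making it the main broker — the node through which the most shortest paths run.

Cal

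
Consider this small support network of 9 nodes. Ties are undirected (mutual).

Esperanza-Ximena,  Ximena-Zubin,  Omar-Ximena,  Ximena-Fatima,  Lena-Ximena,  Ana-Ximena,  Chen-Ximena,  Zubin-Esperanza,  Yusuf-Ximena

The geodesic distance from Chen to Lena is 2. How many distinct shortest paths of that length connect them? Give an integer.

1

The shortest distance is 2, and the only length-2 path is Chen–Ximena–Lena. So there is exactly 1 shortest path.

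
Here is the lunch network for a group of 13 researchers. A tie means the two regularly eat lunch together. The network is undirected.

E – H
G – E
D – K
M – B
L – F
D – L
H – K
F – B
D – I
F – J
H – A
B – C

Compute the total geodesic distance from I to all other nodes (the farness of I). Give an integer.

42

Distances from I: A:4, B:4, C:5, D:1, E:4, F:3, G:5, H:3, J:4, K:2, L:2, M:5.
Sum = 4 + 4 + 5 + 1 + 4 + 3 + 5 + 3 + 4 + 2 + 2 + 5 = 42.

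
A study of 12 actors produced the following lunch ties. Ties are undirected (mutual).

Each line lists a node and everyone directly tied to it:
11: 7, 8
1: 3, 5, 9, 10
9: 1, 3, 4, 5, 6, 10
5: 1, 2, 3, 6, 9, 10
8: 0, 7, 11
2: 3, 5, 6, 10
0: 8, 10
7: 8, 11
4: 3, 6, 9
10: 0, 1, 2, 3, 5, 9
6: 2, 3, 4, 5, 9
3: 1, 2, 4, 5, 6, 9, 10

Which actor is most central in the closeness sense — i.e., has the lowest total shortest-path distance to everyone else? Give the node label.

10

Farness (sum of distances to all others) for each node — 0:22, 1:23, 2:23, 3:20, 4:28, 5:21, 6:26, 7:37, 8:28, 9:21, 10:18, 11:37.
The smallest farness is 18, for 10, so 10 has the highest closeness.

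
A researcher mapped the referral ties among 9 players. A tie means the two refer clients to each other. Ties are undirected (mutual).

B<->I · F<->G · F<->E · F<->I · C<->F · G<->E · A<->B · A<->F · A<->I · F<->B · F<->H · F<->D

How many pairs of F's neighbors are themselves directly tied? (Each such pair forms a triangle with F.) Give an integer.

F's neighbors: A, B, C, D, E, G, H, and I.
Neighbor pairs that are themselves tied: F–A–B; F–A–I; F–B–I; F–E–G. Each forms one triangle with F, for 4 in total.

4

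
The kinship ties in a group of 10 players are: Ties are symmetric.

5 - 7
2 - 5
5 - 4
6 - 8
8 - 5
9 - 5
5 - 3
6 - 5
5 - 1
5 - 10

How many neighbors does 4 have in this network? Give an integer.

4 is directly tied to 5. That is 1 neighbor, so the degree of 4 is 1.

1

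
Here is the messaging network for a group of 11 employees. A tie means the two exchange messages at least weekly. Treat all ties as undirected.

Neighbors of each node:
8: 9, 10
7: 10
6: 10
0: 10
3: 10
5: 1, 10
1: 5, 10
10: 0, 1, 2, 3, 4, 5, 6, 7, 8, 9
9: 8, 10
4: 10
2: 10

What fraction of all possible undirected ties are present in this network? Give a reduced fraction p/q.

12/55

There are 12 edges and 11 nodes, so the maximum possible is C(11,2) = 55.
Density = 12/55.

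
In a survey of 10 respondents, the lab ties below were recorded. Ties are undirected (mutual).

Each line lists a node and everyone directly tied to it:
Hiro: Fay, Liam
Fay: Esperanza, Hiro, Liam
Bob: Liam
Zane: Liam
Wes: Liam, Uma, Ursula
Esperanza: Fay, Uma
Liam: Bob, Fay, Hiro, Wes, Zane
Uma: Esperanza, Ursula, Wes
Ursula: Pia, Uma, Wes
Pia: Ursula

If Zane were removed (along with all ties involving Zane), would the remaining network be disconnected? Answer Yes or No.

No

Even without Zane, every remaining node can still reach every other (the residual graph is connected), so Zane is not a cut vertex.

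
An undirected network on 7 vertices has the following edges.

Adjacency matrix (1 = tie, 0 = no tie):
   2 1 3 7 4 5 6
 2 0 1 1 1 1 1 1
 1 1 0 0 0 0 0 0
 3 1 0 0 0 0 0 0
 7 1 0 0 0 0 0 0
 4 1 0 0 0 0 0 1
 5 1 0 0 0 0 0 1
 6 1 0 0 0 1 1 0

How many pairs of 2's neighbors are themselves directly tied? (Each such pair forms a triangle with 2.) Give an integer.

2's neighbors: 1, 3, 4, 5, 6, and 7.
Neighbor pairs that are themselves tied: 2–4–6; 2–5–6. Each forms one triangle with 2, for 2 in total.

2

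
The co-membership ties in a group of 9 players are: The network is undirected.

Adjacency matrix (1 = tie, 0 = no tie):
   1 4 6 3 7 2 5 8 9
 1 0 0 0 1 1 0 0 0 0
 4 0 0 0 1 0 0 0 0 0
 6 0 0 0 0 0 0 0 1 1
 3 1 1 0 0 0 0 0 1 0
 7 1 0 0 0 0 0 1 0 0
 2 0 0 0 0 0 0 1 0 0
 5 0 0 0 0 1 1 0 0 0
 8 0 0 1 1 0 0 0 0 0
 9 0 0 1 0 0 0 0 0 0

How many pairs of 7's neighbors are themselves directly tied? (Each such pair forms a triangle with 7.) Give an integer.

7's neighbors are 1 and 5, but none of them are tied to each other, so no triangle contains 7.

0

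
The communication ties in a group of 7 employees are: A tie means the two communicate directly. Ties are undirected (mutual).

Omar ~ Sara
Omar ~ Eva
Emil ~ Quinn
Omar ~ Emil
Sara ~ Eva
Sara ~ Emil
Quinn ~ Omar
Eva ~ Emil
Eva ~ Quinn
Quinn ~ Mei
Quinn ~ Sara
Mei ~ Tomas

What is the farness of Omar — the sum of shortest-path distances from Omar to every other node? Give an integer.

Distances from Omar: Emil:1, Eva:1, Mei:2, Quinn:1, Sara:1, Tomas:3.
Sum = 1 + 1 + 2 + 1 + 1 + 3 = 9.

9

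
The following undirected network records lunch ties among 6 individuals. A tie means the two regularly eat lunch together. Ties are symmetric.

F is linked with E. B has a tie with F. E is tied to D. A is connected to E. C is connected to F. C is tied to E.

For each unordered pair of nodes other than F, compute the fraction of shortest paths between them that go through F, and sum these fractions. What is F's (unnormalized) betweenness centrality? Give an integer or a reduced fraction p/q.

Pairs whose geodesics pass through F — B–C: 1; B–D: 1; B–E: 1; B–A: 1.
All other pairs contribute 0.
Summing the contributions gives betweenness(F) = 4.

4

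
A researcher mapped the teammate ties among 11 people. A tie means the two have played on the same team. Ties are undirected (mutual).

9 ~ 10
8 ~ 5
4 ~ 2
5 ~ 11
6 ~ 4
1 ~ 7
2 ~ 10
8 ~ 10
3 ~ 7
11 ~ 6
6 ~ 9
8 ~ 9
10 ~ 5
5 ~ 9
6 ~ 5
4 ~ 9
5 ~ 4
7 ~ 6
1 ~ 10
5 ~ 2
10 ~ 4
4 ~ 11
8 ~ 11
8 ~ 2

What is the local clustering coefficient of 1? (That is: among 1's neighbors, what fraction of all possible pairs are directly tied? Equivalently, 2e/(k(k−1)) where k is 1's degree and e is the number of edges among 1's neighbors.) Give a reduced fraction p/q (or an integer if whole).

1's neighbors: 7 and 10 (k = 2).
Possible neighbor pairs: C(2,2) = 1. Edges among them: none → e = 0.
Clustering(1) = 0/1.

0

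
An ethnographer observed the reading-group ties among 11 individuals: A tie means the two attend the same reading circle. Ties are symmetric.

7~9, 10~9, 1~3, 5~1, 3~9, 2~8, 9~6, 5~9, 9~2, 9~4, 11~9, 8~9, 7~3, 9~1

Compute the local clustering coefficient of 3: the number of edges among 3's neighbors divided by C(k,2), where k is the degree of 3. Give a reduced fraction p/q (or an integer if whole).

2/3

3's neighbors: 1, 7, and 9 (k = 3).
Possible neighbor pairs: C(3,2) = 3. Edges among them: 1–9, 7–9 → e = 2.
Clustering(3) = 2/3.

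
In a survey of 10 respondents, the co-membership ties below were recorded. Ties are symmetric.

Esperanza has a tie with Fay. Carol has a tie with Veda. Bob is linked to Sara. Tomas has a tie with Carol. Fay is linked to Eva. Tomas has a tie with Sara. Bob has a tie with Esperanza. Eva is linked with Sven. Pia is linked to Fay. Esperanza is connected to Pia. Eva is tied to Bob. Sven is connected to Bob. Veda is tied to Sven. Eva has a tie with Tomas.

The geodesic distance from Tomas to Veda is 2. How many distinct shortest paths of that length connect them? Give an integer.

1

The shortest distance is 2, and the only length-2 path is Tomas–Carol–Veda. So there is exactly 1 shortest path.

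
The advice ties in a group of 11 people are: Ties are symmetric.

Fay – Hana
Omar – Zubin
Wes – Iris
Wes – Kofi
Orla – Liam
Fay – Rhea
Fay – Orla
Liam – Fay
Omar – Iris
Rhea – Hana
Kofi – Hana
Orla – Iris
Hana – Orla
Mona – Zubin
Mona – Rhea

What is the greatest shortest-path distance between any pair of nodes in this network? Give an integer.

Eccentricity of each node (its greatest distance to any other): Fay:3, Hana:3, Iris:3, Kofi:4, Liam:4, Mona:4, Omar:3, Orla:3, Rhea:3, Wes:4, Zubin:4.
The maximum eccentricity is 4, realized for instance by the pair Zubin–Kofi via Zubin – Omar – Iris – Wes – Kofi. So the diameter is 4.

4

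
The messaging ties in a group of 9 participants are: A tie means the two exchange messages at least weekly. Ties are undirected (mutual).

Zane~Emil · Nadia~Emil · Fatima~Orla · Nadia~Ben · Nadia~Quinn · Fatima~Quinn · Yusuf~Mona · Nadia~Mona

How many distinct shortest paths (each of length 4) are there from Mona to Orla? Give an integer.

1

The shortest distance is 4, and the only length-4 path is Mona–Nadia–Quinn–Fatima–Orla. So there is exactly 1 shortest path.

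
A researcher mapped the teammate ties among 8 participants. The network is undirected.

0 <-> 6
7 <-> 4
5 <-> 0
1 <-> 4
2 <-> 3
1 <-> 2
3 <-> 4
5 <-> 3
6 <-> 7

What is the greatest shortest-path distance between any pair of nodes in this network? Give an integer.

4

Eccentricity of each node (its greatest distance to any other): 0:4, 1:4, 2:4, 3:3, 4:3, 5:3, 6:4, 7:3.
The maximum eccentricity is 4, realized for instance by the pair 0–1 via 0 – 6 – 7 – 4 – 1. So the diameter is 4.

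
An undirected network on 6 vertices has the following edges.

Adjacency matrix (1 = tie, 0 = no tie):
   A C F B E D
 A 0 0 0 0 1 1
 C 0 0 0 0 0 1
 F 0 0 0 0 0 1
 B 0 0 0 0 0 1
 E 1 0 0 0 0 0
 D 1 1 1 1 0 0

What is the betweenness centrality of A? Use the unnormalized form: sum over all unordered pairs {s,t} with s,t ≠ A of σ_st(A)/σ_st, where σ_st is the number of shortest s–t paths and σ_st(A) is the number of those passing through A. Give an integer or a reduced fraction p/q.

4

Pairs whose geodesics pass through A — C–E: 1; F–E: 1; B–E: 1; E–D: 1.
All other pairs contribute 0.
Summing the contributions gives betweenness(A) = 4.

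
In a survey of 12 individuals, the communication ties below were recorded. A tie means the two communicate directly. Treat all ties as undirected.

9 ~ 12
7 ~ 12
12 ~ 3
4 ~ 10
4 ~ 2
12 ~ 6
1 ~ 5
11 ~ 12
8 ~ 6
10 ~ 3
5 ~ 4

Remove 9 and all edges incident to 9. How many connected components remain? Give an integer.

1

9's neighbors (12) remain reachable from one another through other ties, so the rest of the network stays in one piece.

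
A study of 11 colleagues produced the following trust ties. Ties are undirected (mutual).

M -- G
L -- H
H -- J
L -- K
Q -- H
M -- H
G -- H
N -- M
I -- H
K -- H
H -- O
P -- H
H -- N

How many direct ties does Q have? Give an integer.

Q is directly tied to H. That is 1 neighbor, so the degree of Q is 1.

1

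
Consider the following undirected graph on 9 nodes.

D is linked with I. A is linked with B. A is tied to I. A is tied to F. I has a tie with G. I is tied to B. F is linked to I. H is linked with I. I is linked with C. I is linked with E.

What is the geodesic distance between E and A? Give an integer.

2

One shortest route is E – I – A, which uses 2 edges, and E and A are not directly tied, so nothing shorter exists. So d(E,A) = 2.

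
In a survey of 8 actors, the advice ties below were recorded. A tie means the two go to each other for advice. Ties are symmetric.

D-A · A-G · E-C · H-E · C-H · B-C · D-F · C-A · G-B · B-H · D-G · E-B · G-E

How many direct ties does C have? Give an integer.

C is directly tied to A, B, E, and H. That is 4 neighbors, so the degree of C is 4.

4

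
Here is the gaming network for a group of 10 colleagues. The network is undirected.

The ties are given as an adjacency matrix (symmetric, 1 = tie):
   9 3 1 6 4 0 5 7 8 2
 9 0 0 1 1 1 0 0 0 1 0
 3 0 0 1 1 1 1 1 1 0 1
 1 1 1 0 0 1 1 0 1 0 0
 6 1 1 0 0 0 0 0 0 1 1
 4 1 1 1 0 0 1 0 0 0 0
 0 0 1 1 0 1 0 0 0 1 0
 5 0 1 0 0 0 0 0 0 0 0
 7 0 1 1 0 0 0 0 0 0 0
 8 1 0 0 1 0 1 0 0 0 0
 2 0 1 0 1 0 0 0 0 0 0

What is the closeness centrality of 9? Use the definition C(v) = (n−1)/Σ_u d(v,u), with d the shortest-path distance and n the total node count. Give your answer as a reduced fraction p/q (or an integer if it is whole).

3/5

Distances from 9: 0:2, 1:1, 2:2, 3:2, 4:1, 5:3, 6:1, 7:2, 8:1. Sum = 15.
n = 10, so closeness = 9/15 = 3/5.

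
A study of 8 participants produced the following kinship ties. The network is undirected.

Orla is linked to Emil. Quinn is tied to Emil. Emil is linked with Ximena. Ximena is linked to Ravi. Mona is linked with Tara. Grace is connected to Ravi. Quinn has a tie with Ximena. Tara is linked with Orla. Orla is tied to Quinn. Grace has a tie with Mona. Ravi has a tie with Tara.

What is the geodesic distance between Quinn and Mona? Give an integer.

3

One shortest route is Quinn – Orla – Tara – Mona, which uses 3 edges, and at distance 2 from Quinn we only reach {Ravi, Tara}, which does not include Mona. So d(Quinn,Mona) = 3.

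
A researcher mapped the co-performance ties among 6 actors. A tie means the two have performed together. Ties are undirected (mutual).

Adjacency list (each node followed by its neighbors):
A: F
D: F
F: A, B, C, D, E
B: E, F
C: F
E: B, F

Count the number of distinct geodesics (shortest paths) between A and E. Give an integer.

1

The shortest distance is 2, and the only length-2 path is A–F–E. So there is exactly 1 shortest path.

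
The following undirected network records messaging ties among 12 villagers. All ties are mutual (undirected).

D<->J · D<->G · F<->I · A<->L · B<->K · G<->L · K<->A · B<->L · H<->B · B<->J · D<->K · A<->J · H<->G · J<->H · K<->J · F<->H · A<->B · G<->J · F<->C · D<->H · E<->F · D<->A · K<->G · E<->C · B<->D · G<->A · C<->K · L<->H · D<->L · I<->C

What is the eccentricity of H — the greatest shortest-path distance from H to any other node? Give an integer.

Distances from H: A:2, B:1, C:2, D:1, E:2, F:1, G:1, I:2, J:1, K:2, L:1.
The largest is 2 (to E, C, I, K, and A), so the eccentricity of H is 2.

2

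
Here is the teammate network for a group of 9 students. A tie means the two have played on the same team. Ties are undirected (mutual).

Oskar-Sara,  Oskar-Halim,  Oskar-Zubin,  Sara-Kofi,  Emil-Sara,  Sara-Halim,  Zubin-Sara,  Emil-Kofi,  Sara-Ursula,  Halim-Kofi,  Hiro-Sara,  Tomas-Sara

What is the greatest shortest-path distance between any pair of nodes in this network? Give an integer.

2

Eccentricity of each node (its greatest distance to any other): Emil:2, Halim:2, Hiro:2, Kofi:2, Oskar:2, Sara:1, Tomas:2, Ursula:2, Zubin:2.
The maximum eccentricity is 2, realized for instance by the pair Halim–Zubin via Halim – Sara – Zubin. So the diameter is 2.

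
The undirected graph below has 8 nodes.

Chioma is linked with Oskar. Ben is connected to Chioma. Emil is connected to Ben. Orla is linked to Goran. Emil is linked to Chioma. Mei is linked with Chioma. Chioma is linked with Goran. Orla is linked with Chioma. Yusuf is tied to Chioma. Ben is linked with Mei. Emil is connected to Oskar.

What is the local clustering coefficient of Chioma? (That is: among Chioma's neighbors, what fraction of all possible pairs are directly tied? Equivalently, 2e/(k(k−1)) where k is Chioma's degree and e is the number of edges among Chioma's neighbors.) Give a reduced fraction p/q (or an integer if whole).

4/21

Chioma's neighbors: Ben, Emil, Goran, Mei, Orla, Oskar, and Yusuf (k = 7).
Possible neighbor pairs: C(7,2) = 21. Edges among them: Ben–Emil, Ben–Mei, Emil–Oskar, Goran–Orla → e = 4.
Clustering(Chioma) = 4/21.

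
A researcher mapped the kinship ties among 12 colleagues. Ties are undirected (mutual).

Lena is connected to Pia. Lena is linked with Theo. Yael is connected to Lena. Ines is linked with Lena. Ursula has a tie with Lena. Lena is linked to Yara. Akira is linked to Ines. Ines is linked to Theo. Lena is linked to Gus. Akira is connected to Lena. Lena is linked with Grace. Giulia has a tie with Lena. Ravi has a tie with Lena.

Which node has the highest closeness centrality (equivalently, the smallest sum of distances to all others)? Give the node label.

Lena

Farness (sum of distances to all others) for each node — Akira:20, Giulia:21, Grace:21, Gus:21, Ines:19, Lena:11, Pia:21, Ravi:21, Theo:20, Ursula:21, Yael:21, Yara:21.
The smallest farness is 11, for Lena, so Lena has the highest closeness.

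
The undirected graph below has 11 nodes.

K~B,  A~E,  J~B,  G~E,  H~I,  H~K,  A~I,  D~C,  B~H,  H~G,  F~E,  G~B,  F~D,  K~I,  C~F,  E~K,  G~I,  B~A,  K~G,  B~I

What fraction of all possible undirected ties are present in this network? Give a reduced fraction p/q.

4/11

There are 20 edges and 11 nodes, so the maximum possible is C(11,2) = 55.
Density = 20/55 = 4/11.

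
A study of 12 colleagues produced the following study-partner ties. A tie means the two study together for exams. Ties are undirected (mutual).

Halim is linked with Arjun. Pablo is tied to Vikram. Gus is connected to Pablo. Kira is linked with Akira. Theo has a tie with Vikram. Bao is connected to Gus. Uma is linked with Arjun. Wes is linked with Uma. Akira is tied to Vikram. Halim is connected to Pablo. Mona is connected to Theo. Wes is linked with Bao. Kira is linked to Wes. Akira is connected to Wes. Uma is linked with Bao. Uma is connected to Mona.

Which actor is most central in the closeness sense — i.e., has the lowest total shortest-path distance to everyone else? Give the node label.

Uma

Farness (sum of distances to all others) for each node — Akira:23, Arjun:25, Bao:22, Gus:25, Halim:27, Kira:27, Mona:25, Pablo:23, Theo:26, Uma:20, Vikram:22, Wes:21.
The smallest farness is 20, for Uma, so Uma has the highest closeness.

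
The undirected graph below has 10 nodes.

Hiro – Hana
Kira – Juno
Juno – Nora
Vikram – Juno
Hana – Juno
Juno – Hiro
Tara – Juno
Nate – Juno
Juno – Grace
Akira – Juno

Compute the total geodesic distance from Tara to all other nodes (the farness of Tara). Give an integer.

Distances from Tara: Akira:2, Grace:2, Hana:2, Hiro:2, Juno:1, Kira:2, Nate:2, Nora:2, Vikram:2.
Sum = 2 + 2 + 2 + 2 + 1 + 2 + 2 + 2 + 2 = 17.

17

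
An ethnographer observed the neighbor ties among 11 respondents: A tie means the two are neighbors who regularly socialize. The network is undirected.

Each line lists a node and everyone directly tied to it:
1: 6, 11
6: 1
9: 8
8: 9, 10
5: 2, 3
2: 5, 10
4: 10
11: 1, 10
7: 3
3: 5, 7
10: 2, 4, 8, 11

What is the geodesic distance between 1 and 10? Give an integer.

One shortest route is 1 – 11 – 10, which uses 2 edges, and 1 and 10 are not directly tied, so nothing shorter exists. So d(1,10) = 2.

2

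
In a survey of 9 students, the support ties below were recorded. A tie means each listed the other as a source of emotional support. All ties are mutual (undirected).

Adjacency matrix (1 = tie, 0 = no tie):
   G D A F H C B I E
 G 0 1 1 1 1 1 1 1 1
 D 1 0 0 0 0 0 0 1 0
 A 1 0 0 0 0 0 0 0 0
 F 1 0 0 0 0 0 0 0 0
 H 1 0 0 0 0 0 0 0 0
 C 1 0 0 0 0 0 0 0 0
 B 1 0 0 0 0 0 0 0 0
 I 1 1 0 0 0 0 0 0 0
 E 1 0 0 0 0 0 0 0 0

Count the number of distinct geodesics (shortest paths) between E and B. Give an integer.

The shortest distance is 2, and the only length-2 path is E–G–B. So there is exactly 1 shortest path.

1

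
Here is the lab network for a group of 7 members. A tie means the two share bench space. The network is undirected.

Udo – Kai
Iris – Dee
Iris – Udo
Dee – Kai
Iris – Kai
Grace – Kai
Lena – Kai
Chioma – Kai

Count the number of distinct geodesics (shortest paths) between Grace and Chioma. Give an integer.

1

The shortest distance is 2, and the only length-2 path is Grace–Kai–Chioma. So there is exactly 1 shortest path.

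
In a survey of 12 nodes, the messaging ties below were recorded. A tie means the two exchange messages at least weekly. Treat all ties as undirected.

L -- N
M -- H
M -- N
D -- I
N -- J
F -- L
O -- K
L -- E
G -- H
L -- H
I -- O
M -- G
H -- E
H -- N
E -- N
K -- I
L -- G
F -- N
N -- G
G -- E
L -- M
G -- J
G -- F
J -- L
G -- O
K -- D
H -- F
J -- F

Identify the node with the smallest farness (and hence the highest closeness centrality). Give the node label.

Farness (sum of distances to all others) for each node — D:35, E:22, F:21, G:15, H:20, I:26, J:22, K:26, L:19, M:22, N:19, O:19.
The smallest farness is 15, for G, so G has the highest closeness.

G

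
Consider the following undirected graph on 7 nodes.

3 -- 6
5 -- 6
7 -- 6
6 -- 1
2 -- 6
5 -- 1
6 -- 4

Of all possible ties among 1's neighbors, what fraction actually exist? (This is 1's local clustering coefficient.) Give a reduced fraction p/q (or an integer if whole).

1

1's neighbors: 5 and 6 (k = 2).
Possible neighbor pairs: C(2,2) = 1. Edges among them: 5–6 → e = 1.
Clustering(1) = 1/1.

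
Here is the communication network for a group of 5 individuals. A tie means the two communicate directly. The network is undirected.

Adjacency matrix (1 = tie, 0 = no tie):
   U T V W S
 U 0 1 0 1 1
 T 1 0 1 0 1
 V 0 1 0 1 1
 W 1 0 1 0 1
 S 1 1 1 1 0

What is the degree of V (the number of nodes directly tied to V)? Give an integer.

V is directly tied to S, T, and W. That is 3 neighbors, so the degree of V is 3.

3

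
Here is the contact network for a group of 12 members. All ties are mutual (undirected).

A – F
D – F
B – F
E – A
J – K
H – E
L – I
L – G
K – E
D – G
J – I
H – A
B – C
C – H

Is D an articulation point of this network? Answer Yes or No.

No

Even without D, every remaining node can still reach every other (the residual graph is connected), so D is not a cut vertex.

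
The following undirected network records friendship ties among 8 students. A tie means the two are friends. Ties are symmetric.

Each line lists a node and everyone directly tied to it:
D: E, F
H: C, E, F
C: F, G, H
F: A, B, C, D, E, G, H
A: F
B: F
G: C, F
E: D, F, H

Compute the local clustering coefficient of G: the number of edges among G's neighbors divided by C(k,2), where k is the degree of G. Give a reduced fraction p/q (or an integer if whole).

1

G's neighbors: C and F (k = 2).
Possible neighbor pairs: C(2,2) = 1. Edges among them: C–F → e = 1.
Clustering(G) = 1/1.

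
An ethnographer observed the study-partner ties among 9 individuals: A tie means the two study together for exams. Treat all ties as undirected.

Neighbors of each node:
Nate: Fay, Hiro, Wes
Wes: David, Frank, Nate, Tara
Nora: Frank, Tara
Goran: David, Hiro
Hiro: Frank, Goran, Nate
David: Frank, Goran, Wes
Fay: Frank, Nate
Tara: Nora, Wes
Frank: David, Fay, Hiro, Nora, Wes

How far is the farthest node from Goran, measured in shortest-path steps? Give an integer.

Distances from Goran: David:1, Fay:3, Frank:2, Hiro:1, Nate:2, Nora:3, Tara:3, Wes:2.
The largest is 3 (to Nora, Fay, and Tara), so the eccentricity of Goran is 3.

3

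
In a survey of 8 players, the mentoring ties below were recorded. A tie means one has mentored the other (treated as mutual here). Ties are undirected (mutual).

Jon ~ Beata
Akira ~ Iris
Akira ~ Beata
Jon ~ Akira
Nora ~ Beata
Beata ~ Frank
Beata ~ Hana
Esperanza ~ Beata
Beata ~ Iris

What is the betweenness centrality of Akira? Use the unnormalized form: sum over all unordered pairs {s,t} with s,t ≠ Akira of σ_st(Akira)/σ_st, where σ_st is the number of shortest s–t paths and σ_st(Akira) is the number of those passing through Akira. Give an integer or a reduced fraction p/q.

Pairs whose geodesics pass through Akira — Jon–Iris: 1/2.
All other pairs contribute 0.
Summing the contributions gives betweenness(Akira) = 1/2.

1/2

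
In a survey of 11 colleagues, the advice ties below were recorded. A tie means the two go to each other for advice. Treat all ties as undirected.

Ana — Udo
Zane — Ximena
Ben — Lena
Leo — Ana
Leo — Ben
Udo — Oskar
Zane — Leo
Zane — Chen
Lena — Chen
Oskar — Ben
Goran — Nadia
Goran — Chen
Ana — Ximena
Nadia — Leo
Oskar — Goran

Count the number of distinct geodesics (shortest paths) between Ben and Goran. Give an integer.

The shortest distance is 2, and the only length-2 path is Ben–Oskar–Goran. So there is exactly 1 shortest path.

1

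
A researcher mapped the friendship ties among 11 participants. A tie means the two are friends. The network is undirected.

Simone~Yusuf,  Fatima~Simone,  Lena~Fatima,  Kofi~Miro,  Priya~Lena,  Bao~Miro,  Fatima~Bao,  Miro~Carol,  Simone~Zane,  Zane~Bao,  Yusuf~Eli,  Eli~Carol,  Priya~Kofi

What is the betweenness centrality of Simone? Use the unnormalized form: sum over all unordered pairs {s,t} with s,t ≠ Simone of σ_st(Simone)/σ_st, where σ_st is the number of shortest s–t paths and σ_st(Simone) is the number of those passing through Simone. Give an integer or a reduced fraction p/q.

28/3

Pairs whose geodesics pass through Simone — Zane–Yusuf: 1; Zane–Eli: 1; Zane–Priya: 1/3; Zane–Lena: 1/2; Zane–Fatima: 1/2; Yusuf–Priya: 1; Yusuf–Lena: 1; Yusuf–Fatima: 1; Yusuf–Bao: 2/2; Eli–Lena: 1; Eli–Fatima: 1.
All other pairs contribute 0.
Summing the contributions gives betweenness(Simone) = 28/3.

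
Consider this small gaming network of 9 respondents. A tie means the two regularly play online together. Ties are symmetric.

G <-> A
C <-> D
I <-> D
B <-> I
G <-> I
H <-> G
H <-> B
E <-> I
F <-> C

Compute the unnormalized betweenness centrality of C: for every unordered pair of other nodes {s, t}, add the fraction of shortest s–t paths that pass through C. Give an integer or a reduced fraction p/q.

Pairs whose geodesics pass through C — A–F: 1; D–F: 1; H–F: 2/2; E–F: 1; B–F: 1; I–F: 1; G–F: 1.
All other pairs contribute 0.
Summing the contributions gives betweenness(C) = 7.

7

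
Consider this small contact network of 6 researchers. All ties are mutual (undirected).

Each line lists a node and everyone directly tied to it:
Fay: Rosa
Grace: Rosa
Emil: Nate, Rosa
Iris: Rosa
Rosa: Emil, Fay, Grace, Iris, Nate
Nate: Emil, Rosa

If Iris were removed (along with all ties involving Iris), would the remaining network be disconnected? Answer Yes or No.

No

Even without Iris, every remaining node can still reach every other (the residual graph is connected), so Iris is not a cut vertex.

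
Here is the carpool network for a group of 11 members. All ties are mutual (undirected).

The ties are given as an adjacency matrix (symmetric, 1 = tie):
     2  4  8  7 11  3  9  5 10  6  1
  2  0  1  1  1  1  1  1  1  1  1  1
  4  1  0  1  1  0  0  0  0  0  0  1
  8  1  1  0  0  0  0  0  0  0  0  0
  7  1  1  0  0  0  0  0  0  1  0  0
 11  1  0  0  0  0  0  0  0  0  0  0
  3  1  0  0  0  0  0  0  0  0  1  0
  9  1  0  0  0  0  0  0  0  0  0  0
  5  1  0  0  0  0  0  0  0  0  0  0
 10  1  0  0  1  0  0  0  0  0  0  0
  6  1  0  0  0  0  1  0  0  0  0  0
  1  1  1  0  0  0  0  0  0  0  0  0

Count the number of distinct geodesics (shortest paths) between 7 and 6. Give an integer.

The shortest distance is 2, and the only length-2 path is 7–2–6. So there is exactly 1 shortest path.

1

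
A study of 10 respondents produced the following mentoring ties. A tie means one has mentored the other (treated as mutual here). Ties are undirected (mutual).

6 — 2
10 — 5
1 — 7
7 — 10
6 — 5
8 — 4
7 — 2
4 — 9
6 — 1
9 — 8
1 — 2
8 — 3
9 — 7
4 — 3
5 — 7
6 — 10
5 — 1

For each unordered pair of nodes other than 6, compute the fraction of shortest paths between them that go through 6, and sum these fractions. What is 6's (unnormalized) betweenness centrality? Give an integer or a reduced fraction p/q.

7/6

Pairs whose geodesics pass through 6 — 2–5: 1/3; 2–10: 1/2; 10–1: 1/3.
All other pairs contribute 0.
Summing the contributions gives betweenness(6) = 7/6.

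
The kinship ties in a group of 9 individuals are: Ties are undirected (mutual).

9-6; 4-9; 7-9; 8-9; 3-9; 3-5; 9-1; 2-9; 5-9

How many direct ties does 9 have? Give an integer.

9 is directly tied to 1, 2, 3, 4, 5, 6, 7, and 8. That is 8 neighbors, so the degree of 9 is 8.

8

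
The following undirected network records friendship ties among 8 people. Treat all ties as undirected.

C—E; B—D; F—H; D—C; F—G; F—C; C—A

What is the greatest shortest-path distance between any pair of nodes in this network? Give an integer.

4

Eccentricity of each node (its greatest distance to any other): A:3, B:4, C:2, D:3, E:3, F:3, G:4, H:4.
The maximum eccentricity is 4, realized for instance by the pair H–B via H – F – C – D – B. So the diameter is 4.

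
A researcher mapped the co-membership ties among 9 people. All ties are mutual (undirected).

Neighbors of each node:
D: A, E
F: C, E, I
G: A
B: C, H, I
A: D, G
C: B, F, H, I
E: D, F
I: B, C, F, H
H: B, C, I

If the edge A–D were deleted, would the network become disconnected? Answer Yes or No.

Without the A–D edge there is no alternate route between A and D, so the network disconnects. It is a bridge.

Yes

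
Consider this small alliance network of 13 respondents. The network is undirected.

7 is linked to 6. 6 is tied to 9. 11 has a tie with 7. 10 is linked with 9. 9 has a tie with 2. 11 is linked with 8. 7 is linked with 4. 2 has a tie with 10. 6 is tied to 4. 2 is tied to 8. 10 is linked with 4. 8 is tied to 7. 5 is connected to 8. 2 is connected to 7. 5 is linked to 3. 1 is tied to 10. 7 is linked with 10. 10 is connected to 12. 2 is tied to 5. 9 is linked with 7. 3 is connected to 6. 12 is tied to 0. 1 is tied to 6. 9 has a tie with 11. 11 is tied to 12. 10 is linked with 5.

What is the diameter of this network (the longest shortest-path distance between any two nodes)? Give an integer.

Eccentricity of each node (its greatest distance to any other): 0:4, 1:3, 2:3, 3:4, 4:3, 5:3, 6:4, 7:3, 8:3, 9:3, 10:2, 11:3, 12:3.
The maximum eccentricity is 4, realized for instance by the pair 3–0 via 3 – 5 – 10 – 12 – 0. So the diameter is 4.

4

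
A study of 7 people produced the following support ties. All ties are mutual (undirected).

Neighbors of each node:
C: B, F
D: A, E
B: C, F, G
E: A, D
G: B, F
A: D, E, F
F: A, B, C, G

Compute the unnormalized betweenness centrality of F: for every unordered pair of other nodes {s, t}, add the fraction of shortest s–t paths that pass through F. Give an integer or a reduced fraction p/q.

19/2

Pairs whose geodesics pass through F — G–C: 1/2; G–D: 1; G–A: 1; G–E: 1; B–D: 1; B–A: 1; B–E: 1; C–D: 1; C–A: 1; C–E: 1.
All other pairs contribute 0.
Summing the contributions gives betweenness(F) = 19/2.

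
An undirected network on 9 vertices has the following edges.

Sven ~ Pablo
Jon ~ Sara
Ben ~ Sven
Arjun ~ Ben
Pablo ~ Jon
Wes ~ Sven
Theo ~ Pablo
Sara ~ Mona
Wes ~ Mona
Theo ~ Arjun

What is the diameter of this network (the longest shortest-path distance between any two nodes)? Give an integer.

4

Eccentricity of each node (its greatest distance to any other): Arjun:4, Ben:4, Jon:3, Mona:4, Pablo:3, Sara:4, Sven:3, Theo:4, Wes:3.
The maximum eccentricity is 4, realized for instance by the pair Theo–Mona via Theo – Pablo – Jon – Sara – Mona. So the diameter is 4.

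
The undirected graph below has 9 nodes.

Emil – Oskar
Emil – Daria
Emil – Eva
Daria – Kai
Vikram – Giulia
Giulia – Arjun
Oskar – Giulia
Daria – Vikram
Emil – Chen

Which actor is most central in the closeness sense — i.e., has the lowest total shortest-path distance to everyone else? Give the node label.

Farness (sum of distances to all others) for each node — Arjun:23, Chen:20, Daria:14, Emil:13, Eva:20, Giulia:16, Kai:21, Oskar:15, Vikram:16.
The smallest farness is 13, for Emil, so Emil has the highest closeness.

Emil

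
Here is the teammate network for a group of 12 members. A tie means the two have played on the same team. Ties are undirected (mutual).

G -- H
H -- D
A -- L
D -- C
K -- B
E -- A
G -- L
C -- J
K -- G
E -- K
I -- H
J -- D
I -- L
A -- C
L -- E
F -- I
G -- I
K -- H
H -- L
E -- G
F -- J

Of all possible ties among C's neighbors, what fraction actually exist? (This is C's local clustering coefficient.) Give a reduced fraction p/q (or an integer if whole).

1/3

C's neighbors: A, D, and J (k = 3).
Possible neighbor pairs: C(3,2) = 3. Edges among them: D–J → e = 1.
Clustering(C) = 1/3.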